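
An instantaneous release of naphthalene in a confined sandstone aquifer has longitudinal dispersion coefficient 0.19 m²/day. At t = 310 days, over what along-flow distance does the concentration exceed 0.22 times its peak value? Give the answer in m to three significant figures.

37.8 m

The plume is Gaussian with σ = √(2Dt) = √(2 × 0.19 × 310) = 10.85 m.
C/C_peak = exp(−Δx²/(2σ²)) = 0.22 ⇒ Δx = σ·√(−2 ln 0.22) = 10.85 × 1.740 = 18.88 m.
Width = 2Δx = 37.8 m.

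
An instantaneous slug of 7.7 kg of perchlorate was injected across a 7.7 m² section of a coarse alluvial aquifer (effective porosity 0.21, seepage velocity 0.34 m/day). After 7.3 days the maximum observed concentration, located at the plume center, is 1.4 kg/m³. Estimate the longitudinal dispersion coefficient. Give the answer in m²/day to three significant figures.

At the plume center C_max = M/(n_e·A·√(4πDt)), so D = M²/(4πt·(n_e·A·C_max)²).
n_e·A·C_max = 0.21 × 7.7 × 1.4 = 2.264 kg/m.
D = 7.7²/(4π × 7.3 × 2.264²) = 0.126 m²/day.

0.126 m²/day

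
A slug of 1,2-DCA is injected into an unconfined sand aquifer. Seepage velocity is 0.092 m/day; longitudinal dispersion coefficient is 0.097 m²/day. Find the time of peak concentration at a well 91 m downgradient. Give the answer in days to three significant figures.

For the 1D instantaneous-source solution, setting ∂C/∂t = 0 at fixed x gives v²t² + 2Dt − x² = 0, so t = (√(D² + v²x²) − D)/v².
√(D² + v²x²) = √(0.097² + 0.092² × 91²) = 8.373; v² = 0.008464.
t = (8.373 − 0.097)/0.008464 = 978 days (vs. the pure-advection estimate x/v = 989 d).

978 days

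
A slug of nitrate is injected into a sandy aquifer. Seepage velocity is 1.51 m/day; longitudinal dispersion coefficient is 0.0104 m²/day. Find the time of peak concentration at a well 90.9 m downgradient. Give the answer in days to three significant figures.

60.2 days

For the 1D instantaneous-source solution, setting ∂C/∂t = 0 at fixed x gives v²t² + 2Dt − x² = 0, so t = (√(D² + v²x²) − D)/v².
√(D² + v²x²) = √(0.0104² + 1.51² × 90.9²) = 137.3; v² = 2.2801.
t = (137.3 − 0.0104)/2.2801 = 60.2 days (vs. the pure-advection estimate x/v = 60.2 d).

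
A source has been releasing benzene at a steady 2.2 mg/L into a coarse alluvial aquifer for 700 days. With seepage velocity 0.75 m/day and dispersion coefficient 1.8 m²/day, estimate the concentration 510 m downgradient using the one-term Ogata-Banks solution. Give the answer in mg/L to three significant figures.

For a continuous step input, C/C₀ ≈ ½·erfc((x−vt)/(2√(Dt))).
vt = 0.75 × 700 = 525 m and 2√(Dt) = 2√(1.8 × 700) = 70.99 m.
Argument (x−vt)/(2√(Dt)) = (510 − 525)/70.99 = -0.2113; ½·erfc(-0.2113) = 0.6175.
C = 2.2 × 0.6175 = 1.36 mg/L.

1.36 mg/L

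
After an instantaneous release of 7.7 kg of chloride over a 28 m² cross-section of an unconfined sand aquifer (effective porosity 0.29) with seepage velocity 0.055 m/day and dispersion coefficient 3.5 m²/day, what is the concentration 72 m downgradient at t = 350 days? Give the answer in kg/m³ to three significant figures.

For an instantaneous plane source, C(x,t) = M/(n_e·A·√(4πDt)) · exp(−(x−vt)²/(4Dt)), with n_e·A the pore (flow) area.
Plume center vt = 0.055 × 350 = 19.25 m, so the well at 72 m is 52.75 m downgradient of the peak.
√(4πDt) = 124.1 m, giving peak height M/(n_e·A·√(4πDt)) = 7.7/(0.29 × 28 × 124.1) = 0.007641 kg/m³.
(x−vt)²/(4Dt) = (52.75)²/(4 × 3.5 × 350) = 0.5679; exp(−0.5679) = 0.5667.
C = 0.007641 × 0.5667 = 0.00433 kg/m³.

0.00433 kg/m³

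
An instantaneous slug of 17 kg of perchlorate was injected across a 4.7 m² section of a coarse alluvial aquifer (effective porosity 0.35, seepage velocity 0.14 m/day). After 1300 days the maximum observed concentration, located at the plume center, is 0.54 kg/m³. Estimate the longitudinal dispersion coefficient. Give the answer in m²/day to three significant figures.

At the plume center C_max = M/(n_e·A·√(4πDt)), so D = M²/(4πt·(n_e·A·C_max)²).
n_e·A·C_max = 0.35 × 4.7 × 0.54 = 0.8883 kg/m.
D = 17²/(4π × 1300 × 0.8883²) = 0.0224 m²/day.

0.0224 m²/day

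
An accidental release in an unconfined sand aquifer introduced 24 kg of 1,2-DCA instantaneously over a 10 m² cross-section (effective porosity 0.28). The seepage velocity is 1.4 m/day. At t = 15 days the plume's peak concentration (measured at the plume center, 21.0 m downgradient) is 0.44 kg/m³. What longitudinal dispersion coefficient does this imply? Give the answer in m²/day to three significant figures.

At the plume center C_max = M/(n_e·A·√(4πDt)), so D = M²/(4πt·(n_e·A·C_max)²).
n_e·A·C_max = 0.28 × 10 × 0.44 = 1.232 kg/m.
D = 24²/(4π × 15 × 1.232²) = 2.01 m²/day.

2.01 m²/day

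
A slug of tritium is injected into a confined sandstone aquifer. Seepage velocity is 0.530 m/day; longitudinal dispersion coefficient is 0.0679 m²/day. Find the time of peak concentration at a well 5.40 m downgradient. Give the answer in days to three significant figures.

9.95 days

For the 1D instantaneous-source solution, setting ∂C/∂t = 0 at fixed x gives v²t² + 2Dt − x² = 0, so t = (√(D² + v²x²) − D)/v².
√(D² + v²x²) = √(0.0679² + 0.530² × 5.40²) = 2.863; v² = 0.2809.
t = (2.863 − 0.0679)/0.2809 = 9.95 days (vs. the pure-advection estimate x/v = 10.2 d).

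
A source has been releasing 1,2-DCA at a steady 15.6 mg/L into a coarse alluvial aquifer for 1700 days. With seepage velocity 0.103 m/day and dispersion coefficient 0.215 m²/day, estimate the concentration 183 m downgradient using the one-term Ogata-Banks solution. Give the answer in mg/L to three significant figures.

6.01 mg/L

For a continuous step input, C/C₀ ≈ ½·erfc((x−vt)/(2√(Dt))).
vt = 0.103 × 1700 = 175.1 m and 2√(Dt) = 2√(0.215 × 1700) = 38.24 m.
Argument (x−vt)/(2√(Dt)) = (183 − 175.1)/38.24 = 0.2066; ½·erfc(0.2066) = 0.3851.
C = 15.6 × 0.3851 = 6.01 mg/L.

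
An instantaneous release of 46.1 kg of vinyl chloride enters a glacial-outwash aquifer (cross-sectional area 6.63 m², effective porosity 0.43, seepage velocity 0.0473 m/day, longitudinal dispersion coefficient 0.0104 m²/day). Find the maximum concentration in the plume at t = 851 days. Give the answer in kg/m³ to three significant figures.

The peak of an instantaneous 1D plume sits at x = vt; there the Gaussian factor is 1 and C_max = M/(n_e·A·√(4πDt)), where n_e·A is the pore area the mass is dissolved in.
√(4πDt) = √(4π × 0.0104 × 851) = 10.55 m, so C_max = 46.1/(0.43 × 6.63 × 10.55) = 1.53 kg/m³.

1.53 kg/m³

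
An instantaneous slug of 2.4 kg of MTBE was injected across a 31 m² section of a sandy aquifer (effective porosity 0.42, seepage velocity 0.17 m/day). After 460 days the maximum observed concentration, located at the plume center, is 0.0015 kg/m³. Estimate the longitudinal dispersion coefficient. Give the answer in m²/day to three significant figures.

At the plume center C_max = M/(n_e·A·√(4πDt)), so D = M²/(4πt·(n_e·A·C_max)²).
n_e·A·C_max = 0.42 × 31 × 0.0015 = 0.01953 kg/m.
D = 2.4²/(4π × 460 × 0.01953²) = 2.61 m²/day.

2.61 m²/day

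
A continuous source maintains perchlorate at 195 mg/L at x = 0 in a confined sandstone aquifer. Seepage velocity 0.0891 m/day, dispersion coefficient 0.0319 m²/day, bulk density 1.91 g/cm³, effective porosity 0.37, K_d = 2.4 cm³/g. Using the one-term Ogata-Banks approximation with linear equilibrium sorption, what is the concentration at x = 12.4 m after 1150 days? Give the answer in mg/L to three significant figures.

4.15 mg/L

Retardation factor R = 1 + ρ_b·K_d/n = 1 + 1.91 × 2.4/0.37 = 13.39.
Sorption retards both mechanisms: v_R = v/R = 0.006654 m/day, D_R = D/R = 0.002382 m²/day.
v_R·t = 0.006654 × 1150 = 7.6521 m; 2√(D_R t) = 3.310 m; argument = (12.4 − 7.6521)/3.310 = 1.434.
C = C₀ × ½·erfc(1.434) = 195 × 0.02128 = 4.15 mg/L.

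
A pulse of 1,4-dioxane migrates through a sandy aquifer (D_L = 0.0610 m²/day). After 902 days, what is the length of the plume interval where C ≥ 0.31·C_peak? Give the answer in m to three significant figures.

The plume is Gaussian with σ = √(2Dt) = √(2 × 0.0610 × 902) = 10.49 m.
C/C_peak = exp(−Δx²/(2σ²)) = 0.31 ⇒ Δx = σ·√(−2 ln 0.31) = 10.49 × 1.530 = 16.05 m.
Width = 2Δx = 32.1 m.

32.1 m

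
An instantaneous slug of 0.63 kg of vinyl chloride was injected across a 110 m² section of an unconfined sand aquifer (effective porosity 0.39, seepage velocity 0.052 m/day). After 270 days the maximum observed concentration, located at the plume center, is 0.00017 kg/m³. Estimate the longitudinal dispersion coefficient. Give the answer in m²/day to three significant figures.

At the plume center C_max = M/(n_e·A·√(4πDt)), so D = M²/(4πt·(n_e·A·C_max)²).
n_e·A·C_max = 0.39 × 110 × 0.00017 = 0.007293 kg/m.
D = 0.63²/(4π × 270 × 0.007293²) = 2.20 m²/day.

2.20 m²/day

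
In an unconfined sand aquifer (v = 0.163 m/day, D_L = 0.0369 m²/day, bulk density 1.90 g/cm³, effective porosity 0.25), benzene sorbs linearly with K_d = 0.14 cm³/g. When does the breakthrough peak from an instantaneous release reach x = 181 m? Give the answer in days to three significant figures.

2290 days

Retardation factor R = 1 + ρ_b·K_d/n = 1 + 1.90 × 0.14/0.25 = 2.064.
Sorption retards both mechanisms: v_R = v/R = 0.07897 m/day, D_R = D/R = 0.01788 m²/day.
Peak time from v_R²t² + 2D_R t − x² = 0: t = (√(D_R² + v_R²x²) − D_R)/v_R².
√(D_R² + v_R²x²) = √(0.01788² + 0.07897² × 181²) = 14.29; v_R² = 0.006236.
t = (14.29 − 0.01788)/0.006236 = 2290 days.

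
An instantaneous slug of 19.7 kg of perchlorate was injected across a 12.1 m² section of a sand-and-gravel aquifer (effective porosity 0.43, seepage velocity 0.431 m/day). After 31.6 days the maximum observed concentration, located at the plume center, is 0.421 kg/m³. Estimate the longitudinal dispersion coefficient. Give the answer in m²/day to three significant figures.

0.204 m²/day

At the plume center C_max = M/(n_e·A·√(4πDt)), so D = M²/(4πt·(n_e·A·C_max)²).
n_e·A·C_max = 0.43 × 12.1 × 0.421 = 2.190 kg/m.
D = 19.7²/(4π × 31.6 × 2.190²) = 0.204 m²/day.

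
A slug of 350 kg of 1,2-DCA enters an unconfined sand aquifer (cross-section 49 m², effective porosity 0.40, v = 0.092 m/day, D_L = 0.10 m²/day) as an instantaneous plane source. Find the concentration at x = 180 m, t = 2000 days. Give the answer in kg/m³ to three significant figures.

For an instantaneous plane source, C(x,t) = M/(n_e·A·√(4πDt)) · exp(−(x−vt)²/(4Dt)), with n_e·A the pore (flow) area.
Plume center vt = 0.092 × 2000 = 184 m, so the well at 180 m is 4 m upgradient of the peak.
√(4πDt) = 50.13 m, giving peak height M/(n_e·A·√(4πDt)) = 350/(0.40 × 49 × 50.13) = 0.3562 kg/m³.
(x−vt)²/(4Dt) = (-4)²/(4 × 0.10 × 2000) = 0.02000; exp(−0.02000) = 0.9802.
C = 0.3562 × 0.9802 = 0.349 kg/m³.

0.349 kg/m³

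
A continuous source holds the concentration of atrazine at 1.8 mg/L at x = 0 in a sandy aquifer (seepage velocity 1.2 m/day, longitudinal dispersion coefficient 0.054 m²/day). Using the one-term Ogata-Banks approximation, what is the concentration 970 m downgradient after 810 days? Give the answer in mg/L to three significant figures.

For a continuous step input, C/C₀ ≈ ½·erfc((x−vt)/(2√(Dt))).
vt = 1.2 × 810 = 972 m and 2√(Dt) = 2√(0.054 × 810) = 13.23 m.
Argument (x−vt)/(2√(Dt)) = (970 − 972)/13.23 = -0.1512; ½·erfc(-0.1512) = 0.5847.
C = 1.8 × 0.5847 = 1.05 mg/L.

1.05 mg/L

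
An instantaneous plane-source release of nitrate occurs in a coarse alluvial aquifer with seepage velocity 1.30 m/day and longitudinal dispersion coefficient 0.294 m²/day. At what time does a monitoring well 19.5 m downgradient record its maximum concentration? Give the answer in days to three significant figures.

14.8 days

For the 1D instantaneous-source solution, setting ∂C/∂t = 0 at fixed x gives v²t² + 2Dt − x² = 0, so t = (√(D² + v²x²) − D)/v².
√(D² + v²x²) = √(0.294² + 1.30² × 19.5²) = 25.35; v² = 1.69.
t = (25.35 − 0.294)/1.69 = 14.8 days (vs. the pure-advection estimate x/v = 15.0 d).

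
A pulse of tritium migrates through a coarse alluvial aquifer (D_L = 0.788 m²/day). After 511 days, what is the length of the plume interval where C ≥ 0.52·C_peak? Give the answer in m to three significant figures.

64.9 m

The plume is Gaussian with σ = √(2Dt) = √(2 × 0.788 × 511) = 28.38 m.
C/C_peak = exp(−Δx²/(2σ²)) = 0.52 ⇒ Δx = σ·√(−2 ln 0.52) = 28.38 × 1.144 = 32.47 m.
Width = 2Δx = 64.9 m.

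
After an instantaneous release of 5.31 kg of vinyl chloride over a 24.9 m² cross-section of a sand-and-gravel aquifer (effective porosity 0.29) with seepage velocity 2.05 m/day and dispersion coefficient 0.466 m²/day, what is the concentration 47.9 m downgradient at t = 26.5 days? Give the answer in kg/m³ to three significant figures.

For an instantaneous plane source, C(x,t) = M/(n_e·A·√(4πDt)) · exp(−(x−vt)²/(4Dt)), with n_e·A the pore (flow) area.
Plume center vt = 2.05 × 26.5 = 54.325 m, so the well at 47.9 m is 6.425 m upgradient of the peak.
√(4πDt) = 12.46 m, giving peak height M/(n_e·A·√(4πDt)) = 5.31/(0.29 × 24.9 × 12.46) = 0.05902 kg/m³.
(x−vt)²/(4Dt) = (-6.425)²/(4 × 0.466 × 26.5) = 0.8357; exp(−0.8357) = 0.4336.
C = 0.05902 × 0.4336 = 0.0256 kg/m³.

0.0256 kg/m³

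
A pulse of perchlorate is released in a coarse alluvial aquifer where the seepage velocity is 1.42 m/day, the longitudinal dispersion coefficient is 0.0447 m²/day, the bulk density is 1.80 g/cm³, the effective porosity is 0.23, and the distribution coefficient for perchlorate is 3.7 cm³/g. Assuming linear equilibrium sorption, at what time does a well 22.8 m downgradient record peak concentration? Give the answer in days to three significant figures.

480 days

Retardation factor R = 1 + ρ_b·K_d/n = 1 + 1.80 × 3.7/0.23 = 29.96.
Sorption retards both mechanisms: v_R = v/R = 0.04740 m/day, D_R = D/R = 0.001492 m²/day.
Peak time from v_R²t² + 2D_R t − x² = 0: t = (√(D_R² + v_R²x²) − D_R)/v_R².
√(D_R² + v_R²x²) = √(0.001492² + 0.04740² × 22.8²) = 1.081; v_R² = 0.002247.
t = (1.081 − 0.001492)/0.002247 = 480 days.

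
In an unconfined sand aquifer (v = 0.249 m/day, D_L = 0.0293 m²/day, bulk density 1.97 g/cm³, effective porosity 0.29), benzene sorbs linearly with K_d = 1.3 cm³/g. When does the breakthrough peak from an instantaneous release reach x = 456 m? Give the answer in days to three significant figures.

18000 days

Retardation factor R = 1 + ρ_b·K_d/n = 1 + 1.97 × 1.3/0.29 = 9.831.
Sorption retards both mechanisms: v_R = v/R = 0.02533 m/day, D_R = D/R = 0.002980 m²/day.
Peak time from v_R²t² + 2D_R t − x² = 0: t = (√(D_R² + v_R²x²) − D_R)/v_R².
√(D_R² + v_R²x²) = √(0.002980² + 0.02533² × 456²) = 11.55; v_R² = 0.0006416.
t = (11.55 − 0.002980)/0.0006416 = 18000 days.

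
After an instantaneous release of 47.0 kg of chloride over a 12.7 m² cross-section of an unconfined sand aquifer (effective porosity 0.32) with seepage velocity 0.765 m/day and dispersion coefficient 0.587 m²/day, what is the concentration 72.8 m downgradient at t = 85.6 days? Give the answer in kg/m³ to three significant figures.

For an instantaneous plane source, C(x,t) = M/(n_e·A·√(4πDt)) · exp(−(x−vt)²/(4Dt)), with n_e·A the pore (flow) area.
Plume center vt = 0.765 × 85.6 = 65.484 m, so the well at 72.8 m is 7.316 m downgradient of the peak.
√(4πDt) = 25.13 m, giving peak height M/(n_e·A·√(4πDt)) = 47.0/(0.32 × 12.7 × 25.13) = 0.4602 kg/m³.
(x−vt)²/(4Dt) = (7.316)²/(4 × 0.587 × 85.6) = 0.2663; exp(−0.2663) = 0.7662.
C = 0.4602 × 0.7662 = 0.353 kg/m³.

0.353 kg/m³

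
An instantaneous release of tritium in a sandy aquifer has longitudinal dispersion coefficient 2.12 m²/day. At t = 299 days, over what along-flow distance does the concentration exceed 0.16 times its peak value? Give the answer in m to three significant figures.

The plume is Gaussian with σ = √(2Dt) = √(2 × 2.12 × 299) = 35.61 m.
C/C_peak = exp(−Δx²/(2σ²)) = 0.16 ⇒ Δx = σ·√(−2 ln 0.16) = 35.61 × 1.914 = 68.16 m.
Width = 2Δx = 136 m.

136 m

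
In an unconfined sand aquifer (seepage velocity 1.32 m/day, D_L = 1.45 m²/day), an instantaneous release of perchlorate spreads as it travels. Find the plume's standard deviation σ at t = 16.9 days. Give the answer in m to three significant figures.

Dispersive spreading gives a Gaussian with σ² = 2Dt; advection only shifts the center.
σ = √(2 × 1.45 × 16.9) = 7.00 m.

7.00 m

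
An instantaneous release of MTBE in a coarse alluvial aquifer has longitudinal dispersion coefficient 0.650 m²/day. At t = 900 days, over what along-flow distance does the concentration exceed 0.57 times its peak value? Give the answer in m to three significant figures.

The plume is Gaussian with σ = √(2Dt) = √(2 × 0.650 × 900) = 34.21 m.
C/C_peak = exp(−Δx²/(2σ²)) = 0.57 ⇒ Δx = σ·√(−2 ln 0.57) = 34.21 × 1.060 = 36.26 m.
Width = 2Δx = 72.5 m.

72.5 m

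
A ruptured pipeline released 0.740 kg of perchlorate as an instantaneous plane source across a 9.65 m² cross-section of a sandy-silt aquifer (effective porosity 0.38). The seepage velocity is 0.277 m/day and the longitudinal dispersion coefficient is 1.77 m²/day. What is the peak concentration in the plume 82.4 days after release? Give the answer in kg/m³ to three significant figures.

The peak of an instantaneous 1D plume sits at x = vt; there the Gaussian factor is 1 and C_max = M/(n_e·A·√(4πDt)), where n_e·A is the pore area the mass is dissolved in.
√(4πDt) = √(4π × 1.77 × 82.4) = 42.81 m, so C_max = 0.740/(0.38 × 9.65 × 42.81) = 0.00471 kg/m³.

0.00471 kg/m³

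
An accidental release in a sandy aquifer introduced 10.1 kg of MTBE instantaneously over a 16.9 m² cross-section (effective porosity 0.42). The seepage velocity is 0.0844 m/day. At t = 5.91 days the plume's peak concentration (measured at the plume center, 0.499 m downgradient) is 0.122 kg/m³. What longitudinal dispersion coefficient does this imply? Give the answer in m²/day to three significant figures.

1.83 m²/day

At the plume center C_max = M/(n_e·A·√(4πDt)), so D = M²/(4πt·(n_e·A·C_max)²).
n_e·A·C_max = 0.42 × 16.9 × 0.122 = 0.8660 kg/m.
D = 10.1²/(4π × 5.91 × 0.8660²) = 1.83 m²/day.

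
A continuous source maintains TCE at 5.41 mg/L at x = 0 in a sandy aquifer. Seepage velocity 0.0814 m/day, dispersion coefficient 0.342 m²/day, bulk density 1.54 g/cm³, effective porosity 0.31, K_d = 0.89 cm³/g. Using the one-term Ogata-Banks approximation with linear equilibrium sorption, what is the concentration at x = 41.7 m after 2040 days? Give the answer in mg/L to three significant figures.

1.33 mg/L

Retardation factor R = 1 + ρ_b·K_d/n = 1 + 1.54 × 0.89/0.31 = 5.421.
Sorption retards both mechanisms: v_R = v/R = 0.01502 m/day, D_R = D/R = 0.06309 m²/day.
v_R·t = 0.01502 × 2040 = 30.6408 m; 2√(D_R t) = 22.69 m; argument = (41.7 − 30.6408)/22.69 = 0.4874.
C = C₀ × ½·erfc(0.4874) = 5.41 × 0.2453 = 1.33 mg/L.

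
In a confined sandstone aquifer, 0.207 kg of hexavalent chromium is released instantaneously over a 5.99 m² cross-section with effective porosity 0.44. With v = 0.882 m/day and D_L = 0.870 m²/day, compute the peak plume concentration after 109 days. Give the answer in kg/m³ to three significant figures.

The peak of an instantaneous 1D plume sits at x = vt; there the Gaussian factor is 1 and C_max = M/(n_e·A·√(4πDt)), where n_e·A is the pore area the mass is dissolved in.
√(4πDt) = √(4π × 0.870 × 109) = 34.52 m, so C_max = 0.207/(0.44 × 5.99 × 34.52) = 0.00228 kg/m³.

0.00228 kg/m³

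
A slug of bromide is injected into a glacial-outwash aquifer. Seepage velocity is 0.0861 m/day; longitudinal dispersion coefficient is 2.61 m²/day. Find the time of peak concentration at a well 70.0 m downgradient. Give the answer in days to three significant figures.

534 days

For the 1D instantaneous-source solution, setting ∂C/∂t = 0 at fixed x gives v²t² + 2Dt − x² = 0, so t = (√(D² + v²x²) − D)/v².
√(D² + v²x²) = √(2.61² + 0.0861² × 70.0²) = 6.568; v² = 0.00741321.
t = (6.568 − 2.61)/0.00741321 = 534 days (vs. the pure-advection estimate x/v = 813 d).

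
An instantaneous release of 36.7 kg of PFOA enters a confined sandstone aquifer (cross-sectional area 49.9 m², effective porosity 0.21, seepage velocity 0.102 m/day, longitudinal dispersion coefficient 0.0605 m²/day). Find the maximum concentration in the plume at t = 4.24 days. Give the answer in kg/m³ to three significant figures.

The peak of an instantaneous 1D plume sits at x = vt; there the Gaussian factor is 1 and C_max = M/(n_e·A·√(4πDt)), where n_e·A is the pore area the mass is dissolved in.
√(4πDt) = √(4π × 0.0605 × 4.24) = 1.795 m, so C_max = 36.7/(0.21 × 49.9 × 1.795) = 1.95 kg/m³.

1.95 kg/m³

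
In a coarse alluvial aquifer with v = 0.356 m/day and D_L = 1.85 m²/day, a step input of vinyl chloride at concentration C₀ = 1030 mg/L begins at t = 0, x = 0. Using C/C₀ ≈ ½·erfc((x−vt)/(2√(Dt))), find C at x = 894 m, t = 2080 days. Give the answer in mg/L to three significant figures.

For a continuous step input, C/C₀ ≈ ½·erfc((x−vt)/(2√(Dt))).
vt = 0.356 × 2080 = 740.48 m and 2√(Dt) = 2√(1.85 × 2080) = 124.1 m.
Argument (x−vt)/(2√(Dt)) = (894 − 740.48)/124.1 = 1.237; ½·erfc(1.237) = 0.04011.
C = 1030 × 0.04011 = 41.3 mg/L.

41.3 mg/L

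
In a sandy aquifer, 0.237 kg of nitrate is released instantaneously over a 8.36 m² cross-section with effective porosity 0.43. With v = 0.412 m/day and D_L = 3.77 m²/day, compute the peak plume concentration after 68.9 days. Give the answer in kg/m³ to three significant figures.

The peak of an instantaneous 1D plume sits at x = vt; there the Gaussian factor is 1 and C_max = M/(n_e·A·√(4πDt)), where n_e·A is the pore area the mass is dissolved in.
√(4πDt) = √(4π × 3.77 × 68.9) = 57.13 m, so C_max = 0.237/(0.43 × 8.36 × 57.13) = 0.00115 kg/m³.

0.00115 kg/m³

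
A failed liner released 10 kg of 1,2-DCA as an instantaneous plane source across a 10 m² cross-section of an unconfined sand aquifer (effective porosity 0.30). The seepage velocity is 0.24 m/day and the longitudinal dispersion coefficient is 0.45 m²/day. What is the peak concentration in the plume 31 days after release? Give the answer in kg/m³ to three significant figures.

The peak of an instantaneous 1D plume sits at x = vt; there the Gaussian factor is 1 and C_max = M/(n_e·A·√(4πDt)), where n_e·A is the pore area the mass is dissolved in.
√(4πDt) = √(4π × 0.45 × 31) = 13.24 m, so C_max = 10/(0.30 × 10 × 13.24) = 0.252 kg/m³.

0.252 kg/m³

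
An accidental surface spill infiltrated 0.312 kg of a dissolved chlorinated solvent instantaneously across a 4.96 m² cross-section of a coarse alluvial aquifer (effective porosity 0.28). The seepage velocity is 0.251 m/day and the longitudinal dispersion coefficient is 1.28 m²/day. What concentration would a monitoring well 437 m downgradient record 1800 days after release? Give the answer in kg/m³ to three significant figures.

For an instantaneous plane source, C(x,t) = M/(n_e·A·√(4πDt)) · exp(−(x−vt)²/(4Dt)), with n_e·A the pore (flow) area.
Plume center vt = 0.251 × 1800 = 451.8 m, so the well at 437 m is 14.8 m upgradient of the peak.
√(4πDt) = 170.2 m, giving peak height M/(n_e·A·√(4πDt)) = 0.312/(0.28 × 4.96 × 170.2) = 0.001320 kg/m³.
(x−vt)²/(4Dt) = (-14.8)²/(4 × 1.28 × 1800) = 0.02377; exp(−0.02377) = 0.9765.
C = 0.001320 × 0.9765 = 0.00129 kg/m³.

0.00129 kg/m³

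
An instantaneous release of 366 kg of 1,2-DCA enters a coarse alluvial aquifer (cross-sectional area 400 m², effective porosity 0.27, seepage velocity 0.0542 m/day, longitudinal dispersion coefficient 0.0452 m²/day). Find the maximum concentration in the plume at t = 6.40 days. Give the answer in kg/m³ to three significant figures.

The peak of an instantaneous 1D plume sits at x = vt; there the Gaussian factor is 1 and C_max = M/(n_e·A·√(4πDt)), where n_e·A is the pore area the mass is dissolved in.
√(4πDt) = √(4π × 0.0452 × 6.40) = 1.907 m, so C_max = 366/(0.27 × 400 × 1.907) = 1.78 kg/m³.

1.78 kg/m³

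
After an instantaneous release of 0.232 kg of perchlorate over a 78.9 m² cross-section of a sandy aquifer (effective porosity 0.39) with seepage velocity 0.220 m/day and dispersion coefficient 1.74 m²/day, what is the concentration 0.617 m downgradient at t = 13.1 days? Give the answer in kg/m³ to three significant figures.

0.000421 kg/m³

For an instantaneous plane source, C(x,t) = M/(n_e·A·√(4πDt)) · exp(−(x−vt)²/(4Dt)), with n_e·A the pore (flow) area.
Plume center vt = 0.220 × 13.1 = 2.882 m, so the well at 0.617 m is 2.265 m upgradient of the peak.
√(4πDt) = 16.92 m, giving peak height M/(n_e·A·√(4πDt)) = 0.232/(0.39 × 78.9 × 16.92) = 0.0004456 kg/m³.
(x−vt)²/(4Dt) = (-2.265)²/(4 × 1.74 × 13.1) = 0.05627; exp(−0.05627) = 0.9453.
C = 0.0004456 × 0.9453 = 0.000421 kg/m³.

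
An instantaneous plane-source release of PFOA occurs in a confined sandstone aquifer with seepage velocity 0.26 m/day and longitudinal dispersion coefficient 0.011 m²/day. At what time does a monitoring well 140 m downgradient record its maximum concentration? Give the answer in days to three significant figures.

538 days

For the 1D instantaneous-source solution, setting ∂C/∂t = 0 at fixed x gives v²t² + 2Dt − x² = 0, so t = (√(D² + v²x²) − D)/v².
√(D² + v²x²) = √(0.011² + 0.26² × 140²) = 36.40; v² = 0.0676.
t = (36.40 − 0.011)/0.0676 = 538 days (vs. the pure-advection estimate x/v = 538 d).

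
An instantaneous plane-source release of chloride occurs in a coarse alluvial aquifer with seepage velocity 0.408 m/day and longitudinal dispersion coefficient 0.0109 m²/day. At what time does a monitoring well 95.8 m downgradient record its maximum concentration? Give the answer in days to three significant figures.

For the 1D instantaneous-source solution, setting ∂C/∂t = 0 at fixed x gives v²t² + 2Dt − x² = 0, so t = (√(D² + v²x²) − D)/v².
√(D² + v²x²) = √(0.0109² + 0.408² × 95.8²) = 39.09; v² = 0.166464.
t = (39.09 − 0.0109)/0.166464 = 235 days (vs. the pure-advection estimate x/v = 235 d).

235 days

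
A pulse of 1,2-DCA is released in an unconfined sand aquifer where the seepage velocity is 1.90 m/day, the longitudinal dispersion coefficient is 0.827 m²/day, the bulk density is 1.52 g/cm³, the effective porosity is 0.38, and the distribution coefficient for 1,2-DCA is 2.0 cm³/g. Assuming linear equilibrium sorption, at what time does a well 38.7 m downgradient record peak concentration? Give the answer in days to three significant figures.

Retardation factor R = 1 + ρ_b·K_d/n = 1 + 1.52 × 2.0/0.38 = 9.000.
Sorption retards both mechanisms: v_R = v/R = 0.2111 m/day, D_R = D/R = 0.09189 m²/day.
Peak time from v_R²t² + 2D_R t − x² = 0: t = (√(D_R² + v_R²x²) − D_R)/v_R².
√(D_R² + v_R²x²) = √(0.09189² + 0.2111² × 38.7²) = 8.170; v_R² = 0.04456.
t = (8.170 − 0.09189)/0.04456 = 181 days.

181 days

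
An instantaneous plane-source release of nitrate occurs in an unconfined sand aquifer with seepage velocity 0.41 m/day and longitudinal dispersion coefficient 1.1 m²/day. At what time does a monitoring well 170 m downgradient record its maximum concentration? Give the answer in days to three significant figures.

For the 1D instantaneous-source solution, setting ∂C/∂t = 0 at fixed x gives v²t² + 2Dt − x² = 0, so t = (√(D² + v²x²) − D)/v².
√(D² + v²x²) = √(1.1² + 0.41² × 170²) = 69.71; v² = 0.1681.
t = (69.71 − 1.1)/0.1681 = 408 days (vs. the pure-advection estimate x/v = 415 d).

408 days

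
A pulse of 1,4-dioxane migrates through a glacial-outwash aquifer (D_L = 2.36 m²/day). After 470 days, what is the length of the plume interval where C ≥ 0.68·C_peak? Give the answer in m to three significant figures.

82.7 m

The plume is Gaussian with σ = √(2Dt) = √(2 × 2.36 × 470) = 47.10 m.
C/C_peak = exp(−Δx²/(2σ²)) = 0.68 ⇒ Δx = σ·√(−2 ln 0.68) = 47.10 × 0.8783 = 41.37 m.
Width = 2Δx = 82.7 m.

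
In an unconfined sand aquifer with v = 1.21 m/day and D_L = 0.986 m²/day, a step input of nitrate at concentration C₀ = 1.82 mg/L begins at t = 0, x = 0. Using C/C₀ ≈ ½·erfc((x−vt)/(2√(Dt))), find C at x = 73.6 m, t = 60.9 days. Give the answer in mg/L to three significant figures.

0.916 mg/L

For a continuous step input, C/C₀ ≈ ½·erfc((x−vt)/(2√(Dt))).
vt = 1.21 × 60.9 = 73.689 m and 2√(Dt) = 2√(0.986 × 60.9) = 15.50 m.
Argument (x−vt)/(2√(Dt)) = (73.6 − 73.689)/15.50 = -0.005742; ½·erfc(-0.005742) = 0.5032.
C = 1.82 × 0.5032 = 0.916 mg/L.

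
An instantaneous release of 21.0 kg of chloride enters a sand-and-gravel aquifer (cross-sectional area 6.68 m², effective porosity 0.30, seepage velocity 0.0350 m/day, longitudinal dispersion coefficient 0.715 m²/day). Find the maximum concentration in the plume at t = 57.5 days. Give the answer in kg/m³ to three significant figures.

The peak of an instantaneous 1D plume sits at x = vt; there the Gaussian factor is 1 and C_max = M/(n_e·A·√(4πDt)), where n_e·A is the pore area the mass is dissolved in.
√(4πDt) = √(4π × 0.715 × 57.5) = 22.73 m, so C_max = 21.0/(0.30 × 6.68 × 22.73) = 0.461 kg/m³.

0.461 kg/m³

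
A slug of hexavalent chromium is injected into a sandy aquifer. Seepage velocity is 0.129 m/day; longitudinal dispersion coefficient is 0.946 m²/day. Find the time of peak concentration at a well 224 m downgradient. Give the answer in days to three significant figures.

1680 days

For the 1D instantaneous-source solution, setting ∂C/∂t = 0 at fixed x gives v²t² + 2Dt − x² = 0, so t = (√(D² + v²x²) − D)/v².
√(D² + v²x²) = √(0.946² + 0.129² × 224²) = 28.91; v² = 0.016641.
t = (28.91 − 0.946)/0.016641 = 1680 days (vs. the pure-advection estimate x/v = 1740 d).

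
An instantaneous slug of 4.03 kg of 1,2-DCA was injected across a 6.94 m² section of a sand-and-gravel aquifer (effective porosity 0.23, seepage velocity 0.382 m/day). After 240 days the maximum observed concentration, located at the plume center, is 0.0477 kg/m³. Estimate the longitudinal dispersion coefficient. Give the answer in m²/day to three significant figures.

0.929 m²/day

At the plume center C_max = M/(n_e·A·√(4πDt)), so D = M²/(4πt·(n_e·A·C_max)²).
n_e·A·C_max = 0.23 × 6.94 × 0.0477 = 0.07614 kg/m.
D = 4.03²/(4π × 240 × 0.07614²) = 0.929 m²/day.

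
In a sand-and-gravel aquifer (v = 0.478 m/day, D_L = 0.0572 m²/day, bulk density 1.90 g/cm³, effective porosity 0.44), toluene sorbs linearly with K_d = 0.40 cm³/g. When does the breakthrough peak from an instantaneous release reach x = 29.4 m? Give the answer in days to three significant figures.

Retardation factor R = 1 + ρ_b·K_d/n = 1 + 1.90 × 0.40/0.44 = 2.727.
Sorption retards both mechanisms: v_R = v/R = 0.1753 m/day, D_R = D/R = 0.02098 m²/day.
Peak time from v_R²t² + 2D_R t − x² = 0: t = (√(D_R² + v_R²x²) − D_R)/v_R².
√(D_R² + v_R²x²) = √(0.02098² + 0.1753² × 29.4²) = 5.154; v_R² = 0.03073.
t = (5.154 − 0.02098)/0.03073 = 167 days.

167 days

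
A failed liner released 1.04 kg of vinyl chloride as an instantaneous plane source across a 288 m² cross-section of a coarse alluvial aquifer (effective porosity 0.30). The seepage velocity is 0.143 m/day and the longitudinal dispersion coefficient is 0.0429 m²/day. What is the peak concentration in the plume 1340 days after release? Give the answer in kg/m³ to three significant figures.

The peak of an instantaneous 1D plume sits at x = vt; there the Gaussian factor is 1 and C_max = M/(n_e·A·√(4πDt)), where n_e·A is the pore area the mass is dissolved in.
√(4πDt) = √(4π × 0.0429 × 1340) = 26.88 m, so C_max = 1.04/(0.30 × 288 × 26.88) = 0.000448 kg/m³.

0.000448 kg/m³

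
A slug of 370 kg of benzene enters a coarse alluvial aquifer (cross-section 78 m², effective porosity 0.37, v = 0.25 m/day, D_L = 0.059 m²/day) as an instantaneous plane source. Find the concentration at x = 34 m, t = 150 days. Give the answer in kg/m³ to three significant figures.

For an instantaneous plane source, C(x,t) = M/(n_e·A·√(4πDt)) · exp(−(x−vt)²/(4Dt)), with n_e·A the pore (flow) area.
Plume center vt = 0.25 × 150 = 37.5 m, so the well at 34 m is 3.5 m upgradient of the peak.
√(4πDt) = 10.55 m, giving peak height M/(n_e·A·√(4πDt)) = 370/(0.37 × 78 × 10.55) = 1.215 kg/m³.
(x−vt)²/(4Dt) = (-3.5)²/(4 × 0.059 × 150) = 0.3460; exp(−0.3460) = 0.7075.
C = 1.215 × 0.7075 = 0.860 kg/m³.

0.860 kg/m³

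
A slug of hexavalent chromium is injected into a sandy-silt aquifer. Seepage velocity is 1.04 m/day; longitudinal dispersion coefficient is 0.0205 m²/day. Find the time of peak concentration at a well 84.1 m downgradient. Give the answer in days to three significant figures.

For the 1D instantaneous-source solution, setting ∂C/∂t = 0 at fixed x gives v²t² + 2Dt − x² = 0, so t = (√(D² + v²x²) − D)/v².
√(D² + v²x²) = √(0.0205² + 1.04² × 84.1²) = 87.46; v² = 1.0816.
t = (87.46 − 0.0205)/1.0816 = 80.8 days (vs. the pure-advection estimate x/v = 80.9 d).

80.8 days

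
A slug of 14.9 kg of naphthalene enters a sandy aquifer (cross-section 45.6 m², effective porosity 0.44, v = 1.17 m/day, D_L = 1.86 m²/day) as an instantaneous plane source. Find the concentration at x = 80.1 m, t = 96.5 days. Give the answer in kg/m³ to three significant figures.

For an instantaneous plane source, C(x,t) = M/(n_e·A·√(4πDt)) · exp(−(x−vt)²/(4Dt)), with n_e·A the pore (flow) area.
Plume center vt = 1.17 × 96.5 = 112.905 m, so the well at 80.1 m is 32.805 m upgradient of the peak.
√(4πDt) = 47.49 m, giving peak height M/(n_e·A·√(4πDt)) = 14.9/(0.44 × 45.6 × 47.49) = 0.01564 kg/m³.
(x−vt)²/(4Dt) = (-32.805)²/(4 × 1.86 × 96.5) = 1.499; exp(−1.499) = 0.2234.
C = 0.01564 × 0.2234 = 0.00349 kg/m³.

0.00349 kg/m³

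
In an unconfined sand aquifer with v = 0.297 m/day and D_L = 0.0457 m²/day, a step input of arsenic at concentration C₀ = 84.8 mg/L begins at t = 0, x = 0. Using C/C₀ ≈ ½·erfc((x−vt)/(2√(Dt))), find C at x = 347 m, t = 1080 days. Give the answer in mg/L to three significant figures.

For a continuous step input, C/C₀ ≈ ½·erfc((x−vt)/(2√(Dt))).
vt = 0.297 × 1080 = 320.76 m and 2√(Dt) = 2√(0.0457 × 1080) = 14.05 m.
Argument (x−vt)/(2√(Dt)) = (347 − 320.76)/14.05 = 1.868; ½·erfc(1.868) = 0.004124.
C = 84.8 × 0.004124 = 0.350 mg/L.

0.350 mg/L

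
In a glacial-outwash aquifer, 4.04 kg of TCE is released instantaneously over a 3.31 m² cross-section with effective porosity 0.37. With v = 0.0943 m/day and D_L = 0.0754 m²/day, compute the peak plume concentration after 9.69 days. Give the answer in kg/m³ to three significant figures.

1.09 kg/m³

The peak of an instantaneous 1D plume sits at x = vt; there the Gaussian factor is 1 and C_max = M/(n_e·A·√(4πDt)), where n_e·A is the pore area the mass is dissolved in.
√(4πDt) = √(4π × 0.0754 × 9.69) = 3.030 m, so C_max = 4.04/(0.37 × 3.31 × 3.030) = 1.09 kg/m³.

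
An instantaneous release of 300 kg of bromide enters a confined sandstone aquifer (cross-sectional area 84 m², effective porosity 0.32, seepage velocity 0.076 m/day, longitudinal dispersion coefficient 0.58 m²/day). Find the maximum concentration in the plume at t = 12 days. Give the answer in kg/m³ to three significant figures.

The peak of an instantaneous 1D plume sits at x = vt; there the Gaussian factor is 1 and C_max = M/(n_e·A·√(4πDt)), where n_e·A is the pore area the mass is dissolved in.
√(4πDt) = √(4π × 0.58 × 12) = 9.352 m, so C_max = 300/(0.32 × 84 × 9.352) = 1.19 kg/m³.

1.19 kg/m³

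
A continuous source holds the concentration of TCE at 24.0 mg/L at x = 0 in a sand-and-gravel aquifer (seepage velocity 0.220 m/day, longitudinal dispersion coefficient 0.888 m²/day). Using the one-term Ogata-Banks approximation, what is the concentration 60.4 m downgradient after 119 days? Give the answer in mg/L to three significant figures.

For a continuous step input, C/C₀ ≈ ½·erfc((x−vt)/(2√(Dt))).
vt = 0.220 × 119 = 26.18 m and 2√(Dt) = 2√(0.888 × 119) = 20.56 m.
Argument (x−vt)/(2√(Dt)) = (60.4 − 26.18)/20.56 = 1.664; ½·erfc(1.664) = 0.009305.
C = 24.0 × 0.009305 = 0.223 mg/L.

0.223 mg/L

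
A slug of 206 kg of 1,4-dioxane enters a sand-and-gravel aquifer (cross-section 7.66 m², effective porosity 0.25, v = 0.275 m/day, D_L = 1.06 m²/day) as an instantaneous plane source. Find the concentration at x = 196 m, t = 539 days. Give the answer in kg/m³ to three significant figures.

0.468 kg/m³

For an instantaneous plane source, C(x,t) = M/(n_e·A·√(4πDt)) · exp(−(x−vt)²/(4Dt)), with n_e·A the pore (flow) area.
Plume center vt = 0.275 × 539 = 148.225 m, so the well at 196 m is 47.775 m downgradient of the peak.
√(4πDt) = 84.73 m, giving peak height M/(n_e·A·√(4πDt)) = 206/(0.25 × 7.66 × 84.73) = 1.270 kg/m³.
(x−vt)²/(4Dt) = (47.775)²/(4 × 1.06 × 539) = 0.9987; exp(−0.9987) = 0.3684.
C = 1.270 × 0.3684 = 0.468 kg/m³.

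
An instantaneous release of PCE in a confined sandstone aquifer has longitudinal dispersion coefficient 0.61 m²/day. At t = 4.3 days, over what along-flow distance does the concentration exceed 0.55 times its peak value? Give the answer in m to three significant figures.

5.01 m

The plume is Gaussian with σ = √(2Dt) = √(2 × 0.61 × 4.3) = 2.290 m.
C/C_peak = exp(−Δx²/(2σ²)) = 0.55 ⇒ Δx = σ·√(−2 ln 0.55) = 2.290 × 1.093 = 2.503 m.
Width = 2Δx = 5.01 m.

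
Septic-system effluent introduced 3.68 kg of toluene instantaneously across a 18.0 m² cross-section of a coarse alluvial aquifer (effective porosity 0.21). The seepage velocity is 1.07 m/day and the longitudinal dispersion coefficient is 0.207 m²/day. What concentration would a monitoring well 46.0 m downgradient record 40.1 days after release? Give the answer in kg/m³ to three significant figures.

0.0715 kg/m³

For an instantaneous plane source, C(x,t) = M/(n_e·A·√(4πDt)) · exp(−(x−vt)²/(4Dt)), with n_e·A the pore (flow) area.
Plume center vt = 1.07 × 40.1 = 42.907 m, so the well at 46.0 m is 3.093 m downgradient of the peak.
√(4πDt) = 10.21 m, giving peak height M/(n_e·A·√(4πDt)) = 3.68/(0.21 × 18.0 × 10.21) = 0.09535 kg/m³.
(x−vt)²/(4Dt) = (3.093)²/(4 × 0.207 × 40.1) = 0.2881; exp(−0.2881) = 0.7497.
C = 0.09535 × 0.7497 = 0.0715 kg/m³.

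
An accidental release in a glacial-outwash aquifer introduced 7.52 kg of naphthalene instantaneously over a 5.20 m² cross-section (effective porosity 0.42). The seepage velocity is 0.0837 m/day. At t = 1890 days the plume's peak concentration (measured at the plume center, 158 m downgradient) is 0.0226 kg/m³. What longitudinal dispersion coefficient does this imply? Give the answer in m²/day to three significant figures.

At the plume center C_max = M/(n_e·A·√(4πDt)), so D = M²/(4πt·(n_e·A·C_max)²).
n_e·A·C_max = 0.42 × 5.20 × 0.0226 = 0.04936 kg/m.
D = 7.52²/(4π × 1890 × 0.04936²) = 0.977 m²/day.

0.977 m²/day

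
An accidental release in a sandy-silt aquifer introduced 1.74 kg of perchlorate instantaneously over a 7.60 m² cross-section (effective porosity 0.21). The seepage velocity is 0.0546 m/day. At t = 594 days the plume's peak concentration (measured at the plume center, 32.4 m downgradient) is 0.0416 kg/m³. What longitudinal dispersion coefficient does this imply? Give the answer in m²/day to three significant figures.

0.0920 m²/day

At the plume center C_max = M/(n_e·A·√(4πDt)), so D = M²/(4πt·(n_e·A·C_max)²).
n_e·A·C_max = 0.21 × 7.60 × 0.0416 = 0.06639 kg/m.
D = 1.74²/(4π × 594 × 0.06639²) = 0.0920 m²/day.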